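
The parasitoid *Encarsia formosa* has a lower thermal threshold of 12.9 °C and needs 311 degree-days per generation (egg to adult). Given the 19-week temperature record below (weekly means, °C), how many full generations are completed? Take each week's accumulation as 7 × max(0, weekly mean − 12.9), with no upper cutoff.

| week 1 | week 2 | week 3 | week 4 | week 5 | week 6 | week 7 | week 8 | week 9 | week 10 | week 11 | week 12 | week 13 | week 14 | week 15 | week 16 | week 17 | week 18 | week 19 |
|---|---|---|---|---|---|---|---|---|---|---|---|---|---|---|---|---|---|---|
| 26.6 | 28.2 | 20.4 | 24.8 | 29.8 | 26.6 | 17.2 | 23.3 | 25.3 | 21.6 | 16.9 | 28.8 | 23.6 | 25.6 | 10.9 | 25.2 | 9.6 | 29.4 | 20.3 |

4 generations

Weekly DD (7 × max(0, T̄ − 12.9)): 95.9, 107.1, 52.5, 83.3, 118.3, 95.9, 30.1, 72.8, 86.8, 60.9, 28.0, 111.3, 74.9, 88.9, 0.0, 86.1, 0.0, 115.5, 51.8.
Season total = 1360.1 DD.
Complete generations = ⌊1360.1 / 311⌋ = 4.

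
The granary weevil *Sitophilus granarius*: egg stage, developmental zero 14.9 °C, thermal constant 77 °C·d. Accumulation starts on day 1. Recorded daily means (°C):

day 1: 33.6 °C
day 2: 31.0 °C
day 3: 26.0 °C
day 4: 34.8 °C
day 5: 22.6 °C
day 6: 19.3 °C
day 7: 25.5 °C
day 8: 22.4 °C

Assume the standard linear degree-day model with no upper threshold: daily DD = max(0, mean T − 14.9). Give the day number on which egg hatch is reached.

Daily DD above 14.9 °C: 18.7, 16.1, 11.1, 19.9, 7.7, 4.4, 10.6, 7.5.
Cumulative: 18.7, 34.8, 45.9, 65.8, 73.5, 77.9, 88.5, 96.0.
The total first reaches 77 DD on day 6.

day 6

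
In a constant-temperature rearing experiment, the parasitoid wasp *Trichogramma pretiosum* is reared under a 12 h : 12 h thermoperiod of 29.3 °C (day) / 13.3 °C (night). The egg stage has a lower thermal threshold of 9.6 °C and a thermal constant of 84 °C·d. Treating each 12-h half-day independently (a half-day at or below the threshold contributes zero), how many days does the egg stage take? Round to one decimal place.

Day half: max(0, 29.3 − 9.6) × 0.5 = 19.7 × 0.5 = 9.85 DD.
Night half: max(0, 13.3 − 9.6) × 0.5 = 3.7 × 0.5 = 1.85 DD.
Per 24 h: 11.70 DD/day.
Duration = 84 / 11.70 = 7.179 ≈ 7.2 days.

7.2 days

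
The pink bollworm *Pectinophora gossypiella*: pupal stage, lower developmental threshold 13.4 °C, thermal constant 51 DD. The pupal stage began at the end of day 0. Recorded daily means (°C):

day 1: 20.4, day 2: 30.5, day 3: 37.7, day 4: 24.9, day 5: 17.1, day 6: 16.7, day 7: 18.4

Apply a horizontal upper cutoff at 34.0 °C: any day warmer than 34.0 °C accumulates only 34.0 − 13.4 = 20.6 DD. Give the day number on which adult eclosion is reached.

day 4

Daily DD above 13.4 °C (capped at 20.6): 7.0, 17.1, 20.6, 11.5, 3.7, 3.3, 5.0.
Cumulative: 7.0, 24.1, 44.7, 56.2, 59.9, 63.2, 68.2.
The total first reaches 51 DD on day 4.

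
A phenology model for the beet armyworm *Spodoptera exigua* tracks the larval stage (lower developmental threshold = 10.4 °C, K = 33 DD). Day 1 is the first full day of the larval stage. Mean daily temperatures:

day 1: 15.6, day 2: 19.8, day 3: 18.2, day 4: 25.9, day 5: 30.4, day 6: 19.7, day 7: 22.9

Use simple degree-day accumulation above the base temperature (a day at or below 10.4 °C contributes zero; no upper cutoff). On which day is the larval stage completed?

day 4

Daily DD above 10.4 °C: 5.2, 9.4, 7.8, 15.5, 20.0, 9.3, 12.5.
Cumulative: 5.2, 14.6, 22.4, 37.9, 57.9, 67.2, 79.7.
The total first reaches 33 DD on day 4.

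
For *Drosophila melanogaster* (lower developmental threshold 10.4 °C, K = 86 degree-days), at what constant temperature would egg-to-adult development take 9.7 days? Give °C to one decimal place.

Required daily accumulation = 86 / 9.7 = 8.866 DD/day.
T = T_base + 8.866 = 10.4 + 8.866 = 19.266 ≈ 19.3 °C.

19.3 °C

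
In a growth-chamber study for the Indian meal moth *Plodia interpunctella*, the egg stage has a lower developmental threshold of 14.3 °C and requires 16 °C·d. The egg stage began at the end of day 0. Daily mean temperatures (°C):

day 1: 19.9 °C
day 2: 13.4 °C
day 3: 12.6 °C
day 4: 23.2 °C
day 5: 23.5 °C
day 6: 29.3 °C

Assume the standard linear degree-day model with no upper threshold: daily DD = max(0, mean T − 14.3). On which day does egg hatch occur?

Daily DD above 14.3 °C: 5.6, 0.0, 0.0, 8.9, 9.2, 15.0.
Cumulative: 5.6, 5.6, 5.6, 14.5, 23.7, 38.7.
The total first reaches 16 DD on day 5.

day 5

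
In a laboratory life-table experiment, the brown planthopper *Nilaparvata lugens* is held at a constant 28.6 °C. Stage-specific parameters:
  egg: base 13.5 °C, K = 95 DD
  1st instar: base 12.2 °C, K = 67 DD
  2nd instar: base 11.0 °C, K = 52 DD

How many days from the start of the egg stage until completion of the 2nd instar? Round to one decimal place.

egg: 95 / (28.6 − 13.5) = 95 / 15.1 = 6.291 d.
1st instar: 67 / (28.6 − 12.2) = 67 / 16.4 = 4.085 d.
2nd instar: 52 / (28.6 − 11.0) = 52 / 17.6 = 2.955 d.
Sum = 13.331 ≈ 13.3 days.

13.3 days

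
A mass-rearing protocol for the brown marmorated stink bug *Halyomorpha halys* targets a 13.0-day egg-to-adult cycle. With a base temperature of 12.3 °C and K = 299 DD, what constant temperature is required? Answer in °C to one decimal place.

Required daily accumulation = 299 / 13.0 = 23.000 DD/day.
T = T_base + 23.000 = 12.3 + 23.000 = 35.300 ≈ 35.3 °C.

35.3 °C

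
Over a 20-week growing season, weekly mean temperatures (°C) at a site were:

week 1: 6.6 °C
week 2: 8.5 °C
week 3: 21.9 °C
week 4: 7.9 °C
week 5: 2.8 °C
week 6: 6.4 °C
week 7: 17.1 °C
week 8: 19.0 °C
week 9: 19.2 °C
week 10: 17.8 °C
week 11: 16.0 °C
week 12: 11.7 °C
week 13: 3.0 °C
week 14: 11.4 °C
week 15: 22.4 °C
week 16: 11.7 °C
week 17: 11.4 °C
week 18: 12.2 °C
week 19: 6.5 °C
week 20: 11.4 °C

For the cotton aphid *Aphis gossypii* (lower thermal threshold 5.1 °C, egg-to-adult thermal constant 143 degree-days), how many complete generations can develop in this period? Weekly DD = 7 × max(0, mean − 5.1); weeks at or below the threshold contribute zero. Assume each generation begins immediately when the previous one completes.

Weekly DD (7 × max(0, T̄ − 5.1)): 10.5, 23.8, 117.6, 19.6, 0.0, 9.1, 84.0, 97.3, 98.7, 88.9, 76.3, 46.2, 0.0, 44.1, 121.1, 46.2, 44.1, 49.7, 9.8, 44.1.
Season total = 1031.1 DD.
Complete generations = ⌊1031.1 / 143⌋ = 7.

7 generations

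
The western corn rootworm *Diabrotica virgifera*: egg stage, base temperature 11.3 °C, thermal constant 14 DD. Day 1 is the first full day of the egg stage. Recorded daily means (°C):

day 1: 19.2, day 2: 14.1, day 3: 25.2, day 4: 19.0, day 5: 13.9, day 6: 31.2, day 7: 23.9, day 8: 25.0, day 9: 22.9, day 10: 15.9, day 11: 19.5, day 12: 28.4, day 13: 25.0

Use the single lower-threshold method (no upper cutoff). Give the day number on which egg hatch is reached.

day 3

Daily DD above 11.3 °C: 7.9, 2.8, 13.9, 7.7, 2.6, 19.9, 12.6, 13.7, 11.6, 4.6, 8.2, 17.1, 13.7.
Cumulative: 7.9, 10.7, 24.6, 32.3, 34.9, 54.8, 67.4, 81.1, 92.7, 97.3, 105.5, 122.6, 136.3.
The total first reaches 14 DD on day 3.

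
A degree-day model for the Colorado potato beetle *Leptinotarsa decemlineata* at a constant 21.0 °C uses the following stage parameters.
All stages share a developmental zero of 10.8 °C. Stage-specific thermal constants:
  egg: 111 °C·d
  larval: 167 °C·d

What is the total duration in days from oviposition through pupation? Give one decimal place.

27.3 days

Daily accumulation at 21.0 °C = 21.0 − 10.8 = 10.2 DD/day.
Total K = 111 + 167 = 278 DD.
Total duration = 278 / 10.2 = 27.255 ≈ 27.3 days.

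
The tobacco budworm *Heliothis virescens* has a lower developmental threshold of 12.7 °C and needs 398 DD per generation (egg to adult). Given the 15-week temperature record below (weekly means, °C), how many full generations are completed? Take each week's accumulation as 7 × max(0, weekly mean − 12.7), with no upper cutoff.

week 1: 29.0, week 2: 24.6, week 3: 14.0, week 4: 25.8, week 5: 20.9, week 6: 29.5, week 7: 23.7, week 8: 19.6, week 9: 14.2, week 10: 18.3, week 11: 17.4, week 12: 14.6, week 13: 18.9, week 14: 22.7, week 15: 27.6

Weekly DD (7 × max(0, T̄ − 12.7)): 114.1, 83.3, 9.1, 91.7, 57.4, 117.6, 77.0, 48.3, 10.5, 39.2, 32.9, 13.3, 43.4, 70.0, 104.3.
Season total = 912.1 DD.
Complete generations = ⌊912.1 / 398⌋ = 2.

2 generations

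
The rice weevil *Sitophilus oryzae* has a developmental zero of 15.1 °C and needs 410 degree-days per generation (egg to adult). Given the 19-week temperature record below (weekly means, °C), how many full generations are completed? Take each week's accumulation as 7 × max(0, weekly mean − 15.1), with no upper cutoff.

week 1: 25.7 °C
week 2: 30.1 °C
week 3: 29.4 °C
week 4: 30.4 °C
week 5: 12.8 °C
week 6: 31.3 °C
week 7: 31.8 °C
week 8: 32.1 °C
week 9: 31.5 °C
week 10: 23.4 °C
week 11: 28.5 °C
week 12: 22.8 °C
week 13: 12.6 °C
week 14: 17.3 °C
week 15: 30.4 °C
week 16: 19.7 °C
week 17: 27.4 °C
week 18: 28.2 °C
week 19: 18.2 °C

Weekly DD (7 × max(0, T̄ − 15.1)): 74.2, 105.0, 100.1, 107.1, 0.0, 113.4, 116.9, 119.0, 114.8, 58.1, 93.8, 53.9, 0.0, 15.4, 107.1, 32.2, 86.1, 91.7, 21.7.
Season total = 1410.5 DD.
Complete generations = ⌊1410.5 / 410⌋ = 3.

3 generations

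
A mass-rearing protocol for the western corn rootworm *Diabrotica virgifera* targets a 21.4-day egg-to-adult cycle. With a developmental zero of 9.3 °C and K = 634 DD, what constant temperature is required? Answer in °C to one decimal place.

Required daily accumulation = 634 / 21.4 = 29.626 DD/day.
T = T_base + 29.626 = 9.3 + 29.626 = 38.926 ≈ 38.9 °C.

38.9 °C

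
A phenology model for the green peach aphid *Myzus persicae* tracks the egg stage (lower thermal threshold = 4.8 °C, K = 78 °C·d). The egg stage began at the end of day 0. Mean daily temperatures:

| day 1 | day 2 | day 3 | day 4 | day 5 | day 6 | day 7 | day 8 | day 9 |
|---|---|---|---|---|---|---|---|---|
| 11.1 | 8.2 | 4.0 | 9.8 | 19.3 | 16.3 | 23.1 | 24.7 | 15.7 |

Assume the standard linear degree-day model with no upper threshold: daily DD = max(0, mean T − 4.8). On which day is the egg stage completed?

day 8

Daily DD above 4.8 °C: 6.3, 3.4, 0.0, 5.0, 14.5, 11.5, 18.3, 19.9, 10.9.
Cumulative: 6.3, 9.7, 9.7, 14.7, 29.2, 40.7, 59.0, 78.9, 89.8.
The total first reaches 78 DD on day 8.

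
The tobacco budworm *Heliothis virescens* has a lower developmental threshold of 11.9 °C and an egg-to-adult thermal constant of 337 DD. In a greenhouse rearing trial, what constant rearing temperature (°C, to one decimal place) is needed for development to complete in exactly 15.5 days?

33.6 °C

Required daily accumulation = 337 / 15.5 = 21.742 DD/day.
T = T_base + 21.742 = 11.9 + 21.742 = 33.642 ≈ 33.6 °C.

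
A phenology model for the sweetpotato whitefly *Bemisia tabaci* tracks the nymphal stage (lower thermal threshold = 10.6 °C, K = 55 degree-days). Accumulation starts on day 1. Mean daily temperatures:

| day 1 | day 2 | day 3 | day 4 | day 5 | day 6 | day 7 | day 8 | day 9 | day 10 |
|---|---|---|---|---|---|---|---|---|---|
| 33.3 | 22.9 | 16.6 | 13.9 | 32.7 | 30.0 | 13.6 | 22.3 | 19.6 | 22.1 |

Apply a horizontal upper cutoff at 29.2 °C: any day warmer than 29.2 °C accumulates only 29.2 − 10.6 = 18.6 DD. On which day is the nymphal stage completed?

day 5

Daily DD above 10.6 °C (capped at 18.6): 18.6, 12.3, 6.0, 3.3, 18.6, 18.6, 3.0, 11.7, 9.0, 11.5.
Cumulative: 18.6, 30.9, 36.9, 40.2, 58.8, 77.4, 80.4, 92.1, 101.1, 112.6.
The total first reaches 55 DD on day 5.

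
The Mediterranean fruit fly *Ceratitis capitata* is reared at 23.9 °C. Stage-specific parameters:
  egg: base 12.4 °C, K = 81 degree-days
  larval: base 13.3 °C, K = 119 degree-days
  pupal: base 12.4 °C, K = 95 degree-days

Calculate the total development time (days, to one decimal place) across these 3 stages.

egg: 81 / (23.9 − 12.4) = 81 / 11.5 = 7.043 d.
larval: 119 / (23.9 − 13.3) = 119 / 10.6 = 11.226 d.
pupal: 95 / (23.9 − 12.4) = 95 / 11.5 = 8.261 d.
Sum = 26.531 ≈ 26.5 days.

26.5 days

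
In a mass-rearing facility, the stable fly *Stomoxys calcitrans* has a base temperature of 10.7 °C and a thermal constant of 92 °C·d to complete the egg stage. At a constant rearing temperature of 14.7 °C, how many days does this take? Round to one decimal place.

23.0 days

Daily accumulation = 14.7 − 10.7 = 4.0 DD/day.
Duration = 92 / 4.0 = 23.000 ≈ 23.0 days.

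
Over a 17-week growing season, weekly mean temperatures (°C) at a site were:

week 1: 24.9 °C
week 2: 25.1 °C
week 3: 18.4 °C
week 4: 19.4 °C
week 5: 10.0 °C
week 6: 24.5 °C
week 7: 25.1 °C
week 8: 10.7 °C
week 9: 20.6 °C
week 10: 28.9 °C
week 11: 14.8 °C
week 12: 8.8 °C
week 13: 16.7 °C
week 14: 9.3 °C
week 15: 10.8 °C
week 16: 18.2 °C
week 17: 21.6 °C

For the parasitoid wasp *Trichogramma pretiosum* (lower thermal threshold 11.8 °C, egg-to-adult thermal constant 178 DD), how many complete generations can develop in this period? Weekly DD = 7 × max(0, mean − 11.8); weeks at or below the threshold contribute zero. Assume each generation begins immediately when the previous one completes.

4 generations

Weekly DD (7 × max(0, T̄ − 11.8)): 91.7, 93.1, 46.2, 53.2, 0.0, 88.9, 93.1, 0.0, 61.6, 119.7, 21.0, 0.0, 34.3, 0.0, 0.0, 44.8, 68.6.
Season total = 816.2 DD.
Complete generations = ⌊816.2 / 178⌋ = 4.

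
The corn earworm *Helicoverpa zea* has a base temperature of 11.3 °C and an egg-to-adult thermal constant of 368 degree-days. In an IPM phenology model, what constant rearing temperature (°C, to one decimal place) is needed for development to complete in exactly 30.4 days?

23.4 °C

Required daily accumulation = 368 / 30.4 = 12.105 DD/day.
T = T_base + 12.105 = 11.3 + 12.105 = 23.405 ≈ 23.4 °C.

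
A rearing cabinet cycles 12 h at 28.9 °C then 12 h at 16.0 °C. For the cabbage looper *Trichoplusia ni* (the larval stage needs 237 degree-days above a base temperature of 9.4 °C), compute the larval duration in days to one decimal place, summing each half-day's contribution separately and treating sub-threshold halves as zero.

Day half: max(0, 28.9 − 9.4) × 0.5 = 19.5 × 0.5 = 9.75 DD.
Night half: max(0, 16.0 − 9.4) × 0.5 = 6.6 × 0.5 = 3.30 DD.
Per 24 h: 13.05 DD/day.
Duration = 237 / 13.05 = 18.161 ≈ 18.2 days.

18.2 days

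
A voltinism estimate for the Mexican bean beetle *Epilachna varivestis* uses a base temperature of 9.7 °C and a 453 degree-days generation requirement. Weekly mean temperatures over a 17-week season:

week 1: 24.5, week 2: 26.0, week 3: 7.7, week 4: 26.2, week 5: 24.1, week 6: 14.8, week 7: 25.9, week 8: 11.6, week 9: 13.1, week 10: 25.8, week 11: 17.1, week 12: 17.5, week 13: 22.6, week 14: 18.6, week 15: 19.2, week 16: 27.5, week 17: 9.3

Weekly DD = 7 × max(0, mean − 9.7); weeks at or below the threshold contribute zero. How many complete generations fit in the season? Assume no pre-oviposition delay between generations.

Weekly DD (7 × max(0, T̄ − 9.7)): 103.6, 114.1, 0.0, 115.5, 100.8, 35.7, 113.4, 13.3, 23.8, 112.7, 51.8, 54.6, 90.3, 62.3, 66.5, 124.6, 0.0.
Season total = 1183.0 DD.
Complete generations = ⌊1183.0 / 453⌋ = 2.

2 generations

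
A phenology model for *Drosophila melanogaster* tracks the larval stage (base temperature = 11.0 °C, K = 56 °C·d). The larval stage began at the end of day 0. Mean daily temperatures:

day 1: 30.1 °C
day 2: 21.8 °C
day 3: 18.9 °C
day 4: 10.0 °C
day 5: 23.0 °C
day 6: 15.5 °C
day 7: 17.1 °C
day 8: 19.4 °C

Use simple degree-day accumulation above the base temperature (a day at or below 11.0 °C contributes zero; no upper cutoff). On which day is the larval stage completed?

Daily DD above 11.0 °C: 19.1, 10.8, 7.9, 0.0, 12.0, 4.5, 6.1, 8.4.
Cumulative: 19.1, 29.9, 37.8, 37.8, 49.8, 54.3, 60.4, 68.8.
The total first reaches 56 DD on day 7.

day 7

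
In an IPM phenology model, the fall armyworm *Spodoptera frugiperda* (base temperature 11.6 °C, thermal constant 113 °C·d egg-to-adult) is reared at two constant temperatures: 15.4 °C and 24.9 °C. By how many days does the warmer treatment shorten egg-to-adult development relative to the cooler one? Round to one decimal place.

21.2 days

At 15.4 °C: 113 / (15.4 − 11.6) = 113 / 3.8 = 29.737 d.
At 24.9 °C: 113 / (24.9 − 11.6) = 113 / 13.3 = 8.496 d.
Difference = |29.737 − 8.496| = 21.241 ≈ 21.2 days.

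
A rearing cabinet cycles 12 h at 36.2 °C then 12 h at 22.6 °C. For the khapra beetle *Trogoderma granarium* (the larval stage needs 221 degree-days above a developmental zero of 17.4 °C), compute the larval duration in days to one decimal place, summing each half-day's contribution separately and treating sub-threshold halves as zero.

18.4 days

Day half: max(0, 36.2 − 17.4) × 0.5 = 18.8 × 0.5 = 9.40 DD.
Night half: max(0, 22.6 − 17.4) × 0.5 = 5.2 × 0.5 = 2.60 DD.
Per 24 h: 12.00 DD/day.
Duration = 221 / 12.00 = 18.417 ≈ 18.4 days.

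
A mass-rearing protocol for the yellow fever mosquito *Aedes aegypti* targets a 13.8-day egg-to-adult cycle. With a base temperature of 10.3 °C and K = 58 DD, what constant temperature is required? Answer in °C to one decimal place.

Required daily accumulation = 58 / 13.8 = 4.203 DD/day.
T = T_base + 4.203 = 10.3 + 4.203 = 14.503 ≈ 14.5 °C.

14.5 °C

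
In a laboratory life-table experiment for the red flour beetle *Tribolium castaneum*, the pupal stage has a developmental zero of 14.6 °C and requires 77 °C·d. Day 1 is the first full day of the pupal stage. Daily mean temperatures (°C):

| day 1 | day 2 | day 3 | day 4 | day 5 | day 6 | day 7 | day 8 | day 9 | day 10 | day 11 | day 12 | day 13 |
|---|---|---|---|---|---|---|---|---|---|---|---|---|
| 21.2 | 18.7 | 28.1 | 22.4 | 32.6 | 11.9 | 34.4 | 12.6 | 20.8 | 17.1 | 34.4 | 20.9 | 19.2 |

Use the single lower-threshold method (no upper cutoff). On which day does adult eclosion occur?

Daily DD above 14.6 °C: 6.6, 4.1, 13.5, 7.8, 18.0, 0.0, 19.8, 0.0, 6.2, 2.5, 19.8, 6.3, 4.6.
Cumulative: 6.6, 10.7, 24.2, 32.0, 50.0, 50.0, 69.8, 69.8, 76.0, 78.5, 98.3, 104.6, 109.2.
The total first reaches 77 DD on day 10.

day 10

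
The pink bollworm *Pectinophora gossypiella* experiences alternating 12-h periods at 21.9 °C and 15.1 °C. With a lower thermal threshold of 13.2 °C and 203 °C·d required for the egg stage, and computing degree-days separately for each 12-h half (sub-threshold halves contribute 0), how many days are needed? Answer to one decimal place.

38.3 days

Day half: max(0, 21.9 − 13.2) × 0.5 = 8.7 × 0.5 = 4.35 DD.
Night half: max(0, 15.1 − 13.2) × 0.5 = 1.9 × 0.5 = 0.95 DD.
Per 24 h: 5.30 DD/day.
Duration = 203 / 5.30 = 38.302 ≈ 38.3 days.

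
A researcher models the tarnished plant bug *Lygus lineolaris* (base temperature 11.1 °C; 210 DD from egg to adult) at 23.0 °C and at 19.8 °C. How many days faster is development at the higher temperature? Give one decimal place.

6.5 days

At 23.0 °C: 210 / (23.0 − 11.1) = 210 / 11.9 = 17.647 d.
At 19.8 °C: 210 / (19.8 − 11.1) = 210 / 8.7 = 24.138 d.
Difference = |17.647 − 24.138| = 6.491 ≈ 6.5 days.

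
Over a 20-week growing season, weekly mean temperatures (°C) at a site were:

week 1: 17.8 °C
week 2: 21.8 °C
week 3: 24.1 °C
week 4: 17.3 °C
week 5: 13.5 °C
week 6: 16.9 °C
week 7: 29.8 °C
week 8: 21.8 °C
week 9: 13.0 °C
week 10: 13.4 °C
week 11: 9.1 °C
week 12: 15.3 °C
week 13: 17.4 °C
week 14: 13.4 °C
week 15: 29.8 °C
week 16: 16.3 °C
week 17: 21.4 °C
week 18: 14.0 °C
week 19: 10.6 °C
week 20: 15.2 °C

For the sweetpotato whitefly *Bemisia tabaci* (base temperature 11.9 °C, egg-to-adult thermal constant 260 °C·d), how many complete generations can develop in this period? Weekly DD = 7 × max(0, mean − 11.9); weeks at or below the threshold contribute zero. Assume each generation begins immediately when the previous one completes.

Weekly DD (7 × max(0, T̄ − 11.9)): 41.3, 69.3, 85.4, 37.8, 11.2, 35.0, 125.3, 69.3, 7.7, 10.5, 0.0, 23.8, 38.5, 10.5, 125.3, 30.8, 66.5, 14.7, 0.0, 23.1.
Season total = 826.0 DD.
Complete generations = ⌊826.0 / 260⌋ = 3.

3 generations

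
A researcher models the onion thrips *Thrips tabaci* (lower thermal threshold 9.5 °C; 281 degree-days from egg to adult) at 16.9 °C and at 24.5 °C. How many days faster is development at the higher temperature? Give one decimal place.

At 16.9 °C: 281 / (16.9 − 9.5) = 281 / 7.4 = 37.973 d.
At 24.5 °C: 281 / (24.5 − 9.5) = 281 / 15.0 = 18.733 d.
Difference = |37.973 − 18.733| = 19.240 ≈ 19.2 days.

19.2 days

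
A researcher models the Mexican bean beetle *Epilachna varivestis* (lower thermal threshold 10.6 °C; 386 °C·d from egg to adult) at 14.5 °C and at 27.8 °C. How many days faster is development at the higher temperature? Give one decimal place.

At 14.5 °C: 386 / (14.5 − 10.6) = 386 / 3.9 = 98.974 d.
At 27.8 °C: 386 / (27.8 − 10.6) = 386 / 17.2 = 22.442 d.
Difference = |98.974 − 22.442| = 76.532 ≈ 76.5 days.

76.5 days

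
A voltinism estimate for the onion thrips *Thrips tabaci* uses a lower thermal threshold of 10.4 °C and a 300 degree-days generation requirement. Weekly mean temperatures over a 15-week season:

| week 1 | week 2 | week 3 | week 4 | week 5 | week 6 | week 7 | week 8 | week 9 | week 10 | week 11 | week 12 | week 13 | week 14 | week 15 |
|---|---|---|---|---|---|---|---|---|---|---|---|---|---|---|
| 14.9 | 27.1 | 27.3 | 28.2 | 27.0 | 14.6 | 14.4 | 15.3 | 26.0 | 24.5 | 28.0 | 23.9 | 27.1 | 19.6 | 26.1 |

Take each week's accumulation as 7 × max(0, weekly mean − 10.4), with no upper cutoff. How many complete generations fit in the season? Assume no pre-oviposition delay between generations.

Weekly DD (7 × max(0, T̄ − 10.4)): 31.5, 116.9, 118.3, 124.6, 116.2, 29.4, 28.0, 34.3, 109.2, 98.7, 123.2, 94.5, 116.9, 64.4, 109.9.
Season total = 1316.0 DD.
Complete generations = ⌊1316.0 / 300⌋ = 4.

4 generations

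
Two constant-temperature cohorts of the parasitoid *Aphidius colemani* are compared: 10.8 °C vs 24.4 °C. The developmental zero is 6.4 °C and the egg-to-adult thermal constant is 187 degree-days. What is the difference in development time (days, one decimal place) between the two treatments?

32.1 days

At 10.8 °C: 187 / (10.8 − 6.4) = 187 / 4.4 = 42.500 d.
At 24.4 °C: 187 / (24.4 − 6.4) = 187 / 18.0 = 10.389 d.
Difference = |42.500 − 10.389| = 32.111 ≈ 32.1 days.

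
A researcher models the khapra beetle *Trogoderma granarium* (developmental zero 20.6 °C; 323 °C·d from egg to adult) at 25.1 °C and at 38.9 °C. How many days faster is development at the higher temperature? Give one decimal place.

54.1 days

At 25.1 °C: 323 / (25.1 − 20.6) = 323 / 4.5 = 71.778 d.
At 38.9 °C: 323 / (38.9 − 20.6) = 323 / 18.3 = 17.650 d.
Difference = |71.778 − 17.650| = 54.128 ≈ 54.1 days.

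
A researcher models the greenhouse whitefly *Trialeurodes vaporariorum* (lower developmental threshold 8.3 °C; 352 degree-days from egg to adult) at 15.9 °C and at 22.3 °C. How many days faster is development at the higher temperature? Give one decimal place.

21.2 days

At 15.9 °C: 352 / (15.9 − 8.3) = 352 / 7.6 = 46.316 d.
At 22.3 °C: 352 / (22.3 − 8.3) = 352 / 14.0 = 25.143 d.
Difference = |46.316 − 25.143| = 21.173 ≈ 21.2 days.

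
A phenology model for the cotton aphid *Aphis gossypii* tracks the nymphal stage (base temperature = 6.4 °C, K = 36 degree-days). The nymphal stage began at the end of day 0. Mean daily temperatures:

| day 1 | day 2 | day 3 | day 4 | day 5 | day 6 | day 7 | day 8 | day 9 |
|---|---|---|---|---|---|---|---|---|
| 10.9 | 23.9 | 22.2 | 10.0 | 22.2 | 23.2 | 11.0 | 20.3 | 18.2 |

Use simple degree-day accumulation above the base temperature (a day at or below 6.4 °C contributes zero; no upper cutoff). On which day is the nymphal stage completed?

day 3

Daily DD above 6.4 °C: 4.5, 17.5, 15.8, 3.6, 15.8, 16.8, 4.6, 13.9, 11.8.
Cumulative: 4.5, 22.0, 37.8, 41.4, 57.2, 74.0, 78.6, 92.5, 104.3.
The total first reaches 36 DD on day 3.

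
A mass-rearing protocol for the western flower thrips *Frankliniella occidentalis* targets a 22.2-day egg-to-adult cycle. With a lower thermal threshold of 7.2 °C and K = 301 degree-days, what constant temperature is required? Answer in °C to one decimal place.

Required daily accumulation = 301 / 22.2 = 13.559 DD/day.
T = T_base + 13.559 = 7.2 + 13.559 = 20.759 ≈ 20.8 °C.

20.8 °C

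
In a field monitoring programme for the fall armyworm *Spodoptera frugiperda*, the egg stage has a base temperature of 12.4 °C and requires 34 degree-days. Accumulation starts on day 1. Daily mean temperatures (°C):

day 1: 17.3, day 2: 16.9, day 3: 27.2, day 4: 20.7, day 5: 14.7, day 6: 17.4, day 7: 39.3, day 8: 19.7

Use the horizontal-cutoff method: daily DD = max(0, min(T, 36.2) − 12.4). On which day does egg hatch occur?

day 5

Daily DD above 12.4 °C (capped at 23.8): 4.9, 4.5, 14.8, 8.3, 2.3, 5.0, 23.8, 7.3.
Cumulative: 4.9, 9.4, 24.2, 32.5, 34.8, 39.8, 63.6, 70.9.
The total first reaches 34 DD on day 5.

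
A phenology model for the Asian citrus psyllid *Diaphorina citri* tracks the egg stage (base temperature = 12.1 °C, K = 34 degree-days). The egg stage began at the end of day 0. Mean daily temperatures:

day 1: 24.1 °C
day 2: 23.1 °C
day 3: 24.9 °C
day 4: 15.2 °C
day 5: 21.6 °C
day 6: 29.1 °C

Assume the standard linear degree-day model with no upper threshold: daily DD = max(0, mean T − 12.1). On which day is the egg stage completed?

Daily DD above 12.1 °C: 12.0, 11.0, 12.8, 3.1, 9.5, 17.0.
Cumulative: 12.0, 23.0, 35.8, 38.9, 48.4, 65.4.
The total first reaches 34 DD on day 3.

day 3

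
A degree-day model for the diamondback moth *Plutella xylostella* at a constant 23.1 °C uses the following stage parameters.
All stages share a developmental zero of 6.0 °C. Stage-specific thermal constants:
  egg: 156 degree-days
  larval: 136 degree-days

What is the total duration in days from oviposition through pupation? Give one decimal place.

Daily accumulation at 23.1 °C = 23.1 − 6.0 = 17.1 DD/day.
Total K = 156 + 136 = 292 DD.
Total duration = 292 / 17.1 = 17.076 ≈ 17.1 days.

17.1 days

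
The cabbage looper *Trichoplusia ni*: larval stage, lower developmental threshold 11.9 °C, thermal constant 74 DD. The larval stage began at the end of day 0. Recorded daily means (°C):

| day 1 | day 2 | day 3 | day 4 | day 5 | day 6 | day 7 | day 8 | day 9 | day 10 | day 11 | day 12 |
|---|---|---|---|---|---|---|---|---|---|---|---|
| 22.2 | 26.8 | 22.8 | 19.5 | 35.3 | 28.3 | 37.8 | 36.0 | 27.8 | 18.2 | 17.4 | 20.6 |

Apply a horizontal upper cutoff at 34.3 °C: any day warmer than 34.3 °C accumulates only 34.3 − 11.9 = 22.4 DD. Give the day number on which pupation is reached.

Daily DD above 11.9 °C (capped at 22.4): 10.3, 14.9, 10.9, 7.6, 22.4, 16.4, 22.4, 22.4, 15.9, 6.3, 5.5, 8.7.
Cumulative: 10.3, 25.2, 36.1, 43.7, 66.1, 82.5, 104.9, 127.3, 143.2, 149.5, 155.0, 163.7.
The total first reaches 74 DD on day 6.

day 6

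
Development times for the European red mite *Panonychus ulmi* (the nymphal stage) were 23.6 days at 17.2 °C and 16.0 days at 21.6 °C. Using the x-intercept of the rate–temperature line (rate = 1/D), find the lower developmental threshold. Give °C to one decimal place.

Under the model K = D·(T − T_b), so D₁·(T₁ − T_b) = D₂·(T₂ − T_b).
23.6·(17.2 − T_b) = 16.0·(21.6 − T_b)
T_b = (23.6·17.2 − 16.0·21.6) / (23.6 − 16.0) = 60.32 / 7.6 = 7.937 °C ≈ 7.9 °C.

7.9 °C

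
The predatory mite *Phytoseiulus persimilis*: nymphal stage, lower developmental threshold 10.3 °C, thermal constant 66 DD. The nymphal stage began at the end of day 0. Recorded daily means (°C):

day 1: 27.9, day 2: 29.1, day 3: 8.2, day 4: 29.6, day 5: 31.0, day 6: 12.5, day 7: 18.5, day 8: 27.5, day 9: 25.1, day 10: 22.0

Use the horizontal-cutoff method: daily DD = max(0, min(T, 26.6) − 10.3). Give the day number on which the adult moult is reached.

day 6

Daily DD above 10.3 °C (capped at 16.3): 16.3, 16.3, 0.0, 16.3, 16.3, 2.2, 8.2, 16.3, 14.8, 11.7.
Cumulative: 16.3, 32.6, 32.6, 48.9, 65.2, 67.4, 75.6, 91.9, 106.7, 118.4.
The total first reaches 66 DD on day 6.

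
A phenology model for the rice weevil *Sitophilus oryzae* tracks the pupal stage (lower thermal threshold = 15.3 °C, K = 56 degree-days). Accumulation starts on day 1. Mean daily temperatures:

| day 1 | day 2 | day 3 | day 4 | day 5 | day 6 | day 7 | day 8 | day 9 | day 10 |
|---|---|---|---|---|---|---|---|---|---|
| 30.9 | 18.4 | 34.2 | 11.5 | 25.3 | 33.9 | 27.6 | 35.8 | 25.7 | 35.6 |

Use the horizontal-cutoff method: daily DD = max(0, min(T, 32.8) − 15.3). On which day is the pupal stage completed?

Daily DD above 15.3 °C (capped at 17.5): 15.6, 3.1, 17.5, 0.0, 10.0, 17.5, 12.3, 17.5, 10.4, 17.5.
Cumulative: 15.6, 18.7, 36.2, 36.2, 46.2, 63.7, 76.0, 93.5, 103.9, 121.4.
The total first reaches 56 DD on day 6.

day 6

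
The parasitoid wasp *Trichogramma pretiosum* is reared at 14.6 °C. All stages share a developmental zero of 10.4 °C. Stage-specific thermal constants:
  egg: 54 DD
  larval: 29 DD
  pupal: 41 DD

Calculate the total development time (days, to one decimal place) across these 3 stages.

29.5 days

Daily accumulation at 14.6 °C = 14.6 − 10.4 = 4.2 DD/day.
Total K = 54 + 29 + 41 = 124 DD.
Total duration = 124 / 4.2 = 29.524 ≈ 29.5 days.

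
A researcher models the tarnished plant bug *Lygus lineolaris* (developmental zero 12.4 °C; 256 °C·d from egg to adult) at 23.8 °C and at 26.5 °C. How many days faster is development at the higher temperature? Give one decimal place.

4.3 days

At 23.8 °C: 256 / (23.8 − 12.4) = 256 / 11.4 = 22.456 d.
At 26.5 °C: 256 / (26.5 − 12.4) = 256 / 14.1 = 18.156 d.
Difference = |22.456 − 18.156| = 4.300 ≈ 4.3 days.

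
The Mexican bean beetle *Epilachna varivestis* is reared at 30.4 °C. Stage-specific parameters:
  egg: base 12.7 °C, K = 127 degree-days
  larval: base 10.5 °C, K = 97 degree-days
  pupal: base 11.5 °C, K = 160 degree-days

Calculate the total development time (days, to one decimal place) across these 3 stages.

egg: 127 / (30.4 − 12.7) = 127 / 17.7 = 7.175 d.
larval: 97 / (30.4 − 10.5) = 97 / 19.9 = 4.874 d.
pupal: 160 / (30.4 − 11.5) = 160 / 18.9 = 8.466 d.
Sum = 20.515 ≈ 20.5 days.

20.5 days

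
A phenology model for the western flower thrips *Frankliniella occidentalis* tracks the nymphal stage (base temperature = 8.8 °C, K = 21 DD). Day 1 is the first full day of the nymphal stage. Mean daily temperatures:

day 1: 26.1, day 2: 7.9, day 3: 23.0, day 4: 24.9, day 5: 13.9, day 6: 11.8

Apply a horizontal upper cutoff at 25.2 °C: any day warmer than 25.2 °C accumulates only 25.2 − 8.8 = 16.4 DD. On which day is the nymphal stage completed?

Daily DD above 8.8 °C (capped at 16.4): 16.4, 0.0, 14.2, 16.1, 5.1, 3.0.
Cumulative: 16.4, 16.4, 30.6, 46.7, 51.8, 54.8.
The total first reaches 21 DD on day 3.

day 3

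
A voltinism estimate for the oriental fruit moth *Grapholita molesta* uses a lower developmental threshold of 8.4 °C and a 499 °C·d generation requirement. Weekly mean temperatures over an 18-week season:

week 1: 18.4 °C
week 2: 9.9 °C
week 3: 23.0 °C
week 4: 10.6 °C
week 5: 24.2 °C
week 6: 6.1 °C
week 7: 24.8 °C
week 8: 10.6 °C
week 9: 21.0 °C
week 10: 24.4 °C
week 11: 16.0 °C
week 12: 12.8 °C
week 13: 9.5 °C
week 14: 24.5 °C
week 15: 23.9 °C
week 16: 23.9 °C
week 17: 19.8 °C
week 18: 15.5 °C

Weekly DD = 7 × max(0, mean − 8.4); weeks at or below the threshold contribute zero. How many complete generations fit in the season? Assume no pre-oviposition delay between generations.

Weekly DD (7 × max(0, T̄ − 8.4)): 70.0, 10.5, 102.2, 15.4, 110.6, 0.0, 114.8, 15.4, 88.2, 112.0, 53.2, 30.8, 7.7, 112.7, 108.5, 108.5, 79.8, 49.7.
Season total = 1190.0 DD.
Complete generations = ⌊1190.0 / 499⌋ = 2.

2 generations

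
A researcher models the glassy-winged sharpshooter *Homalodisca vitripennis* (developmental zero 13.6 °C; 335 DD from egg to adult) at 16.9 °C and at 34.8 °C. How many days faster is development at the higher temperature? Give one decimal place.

85.7 days

At 16.9 °C: 335 / (16.9 − 13.6) = 335 / 3.3 = 101.515 d.
At 34.8 °C: 335 / (34.8 − 13.6) = 335 / 21.2 = 15.802 d.
Difference = |101.515 − 15.802| = 85.713 ≈ 85.7 days.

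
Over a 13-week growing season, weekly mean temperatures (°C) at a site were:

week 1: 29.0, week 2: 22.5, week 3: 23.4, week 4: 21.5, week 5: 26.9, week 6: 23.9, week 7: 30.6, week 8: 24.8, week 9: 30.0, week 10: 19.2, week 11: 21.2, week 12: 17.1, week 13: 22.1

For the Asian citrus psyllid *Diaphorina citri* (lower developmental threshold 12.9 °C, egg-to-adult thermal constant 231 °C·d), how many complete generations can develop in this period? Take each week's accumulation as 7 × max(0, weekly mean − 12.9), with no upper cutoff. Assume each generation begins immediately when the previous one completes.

4 generations

Weekly DD (7 × max(0, T̄ − 12.9)): 112.7, 67.2, 73.5, 60.2, 98.0, 77.0, 123.9, 83.3, 119.7, 44.1, 58.1, 29.4, 64.4.
Season total = 1011.5 DD.
Complete generations = ⌊1011.5 / 231⌋ = 4.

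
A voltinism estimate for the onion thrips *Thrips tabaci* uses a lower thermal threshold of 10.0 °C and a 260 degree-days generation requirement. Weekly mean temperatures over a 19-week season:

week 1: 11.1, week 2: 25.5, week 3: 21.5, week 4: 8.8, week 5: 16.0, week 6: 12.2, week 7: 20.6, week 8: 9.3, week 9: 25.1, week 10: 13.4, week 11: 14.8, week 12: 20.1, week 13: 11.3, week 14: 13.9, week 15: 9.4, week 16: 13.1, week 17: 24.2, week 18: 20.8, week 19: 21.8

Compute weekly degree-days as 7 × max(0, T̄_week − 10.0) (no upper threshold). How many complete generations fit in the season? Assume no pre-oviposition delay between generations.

Weekly DD (7 × max(0, T̄ − 10.0)): 7.7, 108.5, 80.5, 0.0, 42.0, 15.4, 74.2, 0.0, 105.7, 23.8, 33.6, 70.7, 9.1, 27.3, 0.0, 21.7, 99.4, 75.6, 82.6.
Season total = 877.8 DD.
Complete generations = ⌊877.8 / 260⌋ = 3.

3 generations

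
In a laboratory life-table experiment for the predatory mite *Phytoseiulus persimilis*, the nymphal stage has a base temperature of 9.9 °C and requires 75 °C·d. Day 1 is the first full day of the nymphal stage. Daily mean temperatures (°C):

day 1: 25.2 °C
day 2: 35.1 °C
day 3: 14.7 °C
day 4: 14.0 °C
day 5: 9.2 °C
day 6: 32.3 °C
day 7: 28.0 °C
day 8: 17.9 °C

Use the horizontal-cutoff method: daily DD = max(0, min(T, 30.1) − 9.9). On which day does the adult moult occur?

Daily DD above 9.9 °C (capped at 20.2): 15.3, 20.2, 4.8, 4.1, 0.0, 20.2, 18.1, 8.0.
Cumulative: 15.3, 35.5, 40.3, 44.4, 44.4, 64.6, 82.7, 90.7.
The total first reaches 75 DD on day 7.

day 7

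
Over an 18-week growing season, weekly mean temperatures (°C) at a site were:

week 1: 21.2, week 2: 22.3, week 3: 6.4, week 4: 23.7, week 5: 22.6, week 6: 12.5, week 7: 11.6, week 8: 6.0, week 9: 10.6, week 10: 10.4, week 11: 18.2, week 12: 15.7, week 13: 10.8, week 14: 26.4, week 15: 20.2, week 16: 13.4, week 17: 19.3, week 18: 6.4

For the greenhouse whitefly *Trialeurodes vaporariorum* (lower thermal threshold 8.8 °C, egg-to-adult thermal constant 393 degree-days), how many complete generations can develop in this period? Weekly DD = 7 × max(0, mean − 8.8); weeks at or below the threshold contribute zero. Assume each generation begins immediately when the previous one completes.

Weekly DD (7 × max(0, T̄ − 8.8)): 86.8, 94.5, 0.0, 104.3, 96.6, 25.9, 19.6, 0.0, 12.6, 11.2, 65.8, 48.3, 14.0, 123.2, 79.8, 32.2, 73.5, 0.0.
Season total = 888.3 DD.
Complete generations = ⌊888.3 / 393⌋ = 2.

2 generations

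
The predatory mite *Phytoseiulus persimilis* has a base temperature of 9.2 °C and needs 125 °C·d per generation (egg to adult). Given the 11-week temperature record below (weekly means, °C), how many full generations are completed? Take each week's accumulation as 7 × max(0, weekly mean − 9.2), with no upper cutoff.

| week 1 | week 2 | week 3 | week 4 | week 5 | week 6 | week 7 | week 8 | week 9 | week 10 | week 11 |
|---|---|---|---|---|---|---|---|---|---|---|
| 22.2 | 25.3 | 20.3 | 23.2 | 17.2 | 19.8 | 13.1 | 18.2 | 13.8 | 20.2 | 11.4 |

5 generations

Weekly DD (7 × max(0, T̄ − 9.2)): 91.0, 112.7, 77.7, 98.0, 56.0, 74.2, 27.3, 63.0, 32.2, 77.0, 15.4.
Season total = 724.5 DD.
Complete generations = ⌊724.5 / 125⌋ = 5.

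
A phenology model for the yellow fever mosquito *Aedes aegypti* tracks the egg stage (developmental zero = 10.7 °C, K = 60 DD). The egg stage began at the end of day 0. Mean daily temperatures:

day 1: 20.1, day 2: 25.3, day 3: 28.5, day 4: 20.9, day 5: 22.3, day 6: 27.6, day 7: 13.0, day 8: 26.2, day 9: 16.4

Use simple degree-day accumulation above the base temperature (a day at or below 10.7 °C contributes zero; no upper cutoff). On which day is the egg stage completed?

day 5

Daily DD above 10.7 °C: 9.4, 14.6, 17.8, 10.2, 11.6, 16.9, 2.3, 15.5, 5.7.
Cumulative: 9.4, 24.0, 41.8, 52.0, 63.6, 80.5, 82.8, 98.3, 104.0.
The total first reaches 60 DD on day 5.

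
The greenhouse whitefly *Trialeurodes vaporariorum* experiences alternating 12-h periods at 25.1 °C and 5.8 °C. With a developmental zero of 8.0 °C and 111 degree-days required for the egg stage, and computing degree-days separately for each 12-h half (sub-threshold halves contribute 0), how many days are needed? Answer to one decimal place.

13.0 days

Day half: max(0, 25.1 − 8.0) × 0.5 = 17.1 × 0.5 = 8.55 DD.
Night half: max(0, 5.8 − 8.0) × 0.5 = 0.0 × 0.5 = 0.00 DD.
Per 24 h: 8.55 DD/day.
Duration = 111 / 8.55 = 12.982 ≈ 13.0 days.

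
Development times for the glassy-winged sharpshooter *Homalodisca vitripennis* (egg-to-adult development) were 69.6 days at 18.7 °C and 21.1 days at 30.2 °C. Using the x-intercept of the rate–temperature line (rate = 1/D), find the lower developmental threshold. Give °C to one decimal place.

13.7 °C

Under the model K = D·(T − T_b), so D₁·(T₁ − T_b) = D₂·(T₂ − T_b).
69.6·(18.7 − T_b) = 21.1·(30.2 − T_b)
T_b = (69.6·18.7 − 21.1·30.2) / (69.6 − 21.1) = 664.30 / 48.5 = 13.697 °C ≈ 13.7 °C.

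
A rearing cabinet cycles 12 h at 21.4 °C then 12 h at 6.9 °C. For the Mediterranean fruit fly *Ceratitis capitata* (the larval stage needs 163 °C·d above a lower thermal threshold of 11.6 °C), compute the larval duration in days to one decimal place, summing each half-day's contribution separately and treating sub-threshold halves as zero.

33.3 days

Day half: max(0, 21.4 − 11.6) × 0.5 = 9.8 × 0.5 = 4.90 DD.
Night half: max(0, 6.9 − 11.6) × 0.5 = 0.0 × 0.5 = 0.00 DD.
Per 24 h: 4.90 DD/day.
Duration = 163 / 4.90 = 33.265 ≈ 33.3 days.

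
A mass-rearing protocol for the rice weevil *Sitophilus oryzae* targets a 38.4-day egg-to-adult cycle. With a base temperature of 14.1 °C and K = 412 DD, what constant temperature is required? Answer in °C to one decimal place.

24.8 °C

Required daily accumulation = 412 / 38.4 = 10.729 DD/day.
T = T_base + 10.729 = 14.1 + 10.729 = 24.829 ≈ 24.8 °C.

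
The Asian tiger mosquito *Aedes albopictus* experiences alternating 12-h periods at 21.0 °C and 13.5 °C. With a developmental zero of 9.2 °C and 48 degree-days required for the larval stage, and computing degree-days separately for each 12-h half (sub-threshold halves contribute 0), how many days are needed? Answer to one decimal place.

Day half: max(0, 21.0 − 9.2) × 0.5 = 11.8 × 0.5 = 5.90 DD.
Night half: max(0, 13.5 − 9.2) × 0.5 = 4.3 × 0.5 = 2.15 DD.
Per 24 h: 8.05 DD/day.
Duration = 48 / 8.05 = 5.963 ≈ 6.0 days.

6.0 days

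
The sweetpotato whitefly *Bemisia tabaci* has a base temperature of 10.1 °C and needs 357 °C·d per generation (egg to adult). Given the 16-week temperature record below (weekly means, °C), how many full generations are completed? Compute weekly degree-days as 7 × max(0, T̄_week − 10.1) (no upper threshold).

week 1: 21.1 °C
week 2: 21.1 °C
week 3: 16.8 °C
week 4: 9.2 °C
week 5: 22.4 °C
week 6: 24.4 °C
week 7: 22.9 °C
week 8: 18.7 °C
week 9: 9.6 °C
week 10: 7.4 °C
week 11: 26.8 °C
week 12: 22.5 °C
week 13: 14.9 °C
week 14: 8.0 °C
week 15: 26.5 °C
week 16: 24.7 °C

Weekly DD (7 × max(0, T̄ − 10.1)): 77.0, 77.0, 46.9, 0.0, 86.1, 100.1, 89.6, 60.2, 0.0, 0.0, 116.9, 86.8, 33.6, 0.0, 114.8, 102.2.
Season total = 991.2 DD.
Complete generations = ⌊991.2 / 357⌋ = 2.

2 generations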